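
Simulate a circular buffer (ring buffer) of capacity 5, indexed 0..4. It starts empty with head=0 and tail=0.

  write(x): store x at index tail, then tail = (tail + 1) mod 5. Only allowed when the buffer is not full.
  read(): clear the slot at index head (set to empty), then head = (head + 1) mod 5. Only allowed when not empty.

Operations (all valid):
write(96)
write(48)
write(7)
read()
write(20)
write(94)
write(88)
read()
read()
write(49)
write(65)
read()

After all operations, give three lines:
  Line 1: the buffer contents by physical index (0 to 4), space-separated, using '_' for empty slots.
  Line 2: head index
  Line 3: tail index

Answer: 88 49 65 _ 94
4
3

Derivation:
write(96): buf=[96 _ _ _ _], head=0, tail=1, size=1
write(48): buf=[96 48 _ _ _], head=0, tail=2, size=2
write(7): buf=[96 48 7 _ _], head=0, tail=3, size=3
read(): buf=[_ 48 7 _ _], head=1, tail=3, size=2
write(20): buf=[_ 48 7 20 _], head=1, tail=4, size=3
write(94): buf=[_ 48 7 20 94], head=1, tail=0, size=4
write(88): buf=[88 48 7 20 94], head=1, tail=1, size=5
read(): buf=[88 _ 7 20 94], head=2, tail=1, size=4
read(): buf=[88 _ _ 20 94], head=3, tail=1, size=3
write(49): buf=[88 49 _ 20 94], head=3, tail=2, size=4
write(65): buf=[88 49 65 20 94], head=3, tail=3, size=5
read(): buf=[88 49 65 _ 94], head=4, tail=3, size=4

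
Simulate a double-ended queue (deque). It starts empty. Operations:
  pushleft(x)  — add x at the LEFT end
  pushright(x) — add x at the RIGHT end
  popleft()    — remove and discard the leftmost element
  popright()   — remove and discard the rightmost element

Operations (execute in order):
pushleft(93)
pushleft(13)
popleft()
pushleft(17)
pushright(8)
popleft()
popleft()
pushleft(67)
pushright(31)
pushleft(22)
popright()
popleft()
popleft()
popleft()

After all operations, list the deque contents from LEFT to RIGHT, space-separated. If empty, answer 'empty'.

pushleft(93): [93]
pushleft(13): [13, 93]
popleft(): [93]
pushleft(17): [17, 93]
pushright(8): [17, 93, 8]
popleft(): [93, 8]
popleft(): [8]
pushleft(67): [67, 8]
pushright(31): [67, 8, 31]
pushleft(22): [22, 67, 8, 31]
popright(): [22, 67, 8]
popleft(): [67, 8]
popleft(): [8]
popleft(): []

Answer: empty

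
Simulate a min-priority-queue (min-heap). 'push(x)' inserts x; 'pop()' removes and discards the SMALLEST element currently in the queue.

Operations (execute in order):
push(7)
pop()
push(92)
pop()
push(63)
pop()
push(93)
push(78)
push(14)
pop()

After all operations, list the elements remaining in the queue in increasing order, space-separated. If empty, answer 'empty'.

push(7): heap contents = [7]
pop() → 7: heap contents = []
push(92): heap contents = [92]
pop() → 92: heap contents = []
push(63): heap contents = [63]
pop() → 63: heap contents = []
push(93): heap contents = [93]
push(78): heap contents = [78, 93]
push(14): heap contents = [14, 78, 93]
pop() → 14: heap contents = [78, 93]

Answer: 78 93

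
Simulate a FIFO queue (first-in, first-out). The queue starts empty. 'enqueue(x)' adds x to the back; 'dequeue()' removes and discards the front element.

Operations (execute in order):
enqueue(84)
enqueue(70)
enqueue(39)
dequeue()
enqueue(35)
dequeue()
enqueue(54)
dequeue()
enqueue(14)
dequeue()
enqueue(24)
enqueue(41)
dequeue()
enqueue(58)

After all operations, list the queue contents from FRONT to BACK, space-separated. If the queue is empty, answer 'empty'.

enqueue(84): [84]
enqueue(70): [84, 70]
enqueue(39): [84, 70, 39]
dequeue(): [70, 39]
enqueue(35): [70, 39, 35]
dequeue(): [39, 35]
enqueue(54): [39, 35, 54]
dequeue(): [35, 54]
enqueue(14): [35, 54, 14]
dequeue(): [54, 14]
enqueue(24): [54, 14, 24]
enqueue(41): [54, 14, 24, 41]
dequeue(): [14, 24, 41]
enqueue(58): [14, 24, 41, 58]

Answer: 14 24 41 58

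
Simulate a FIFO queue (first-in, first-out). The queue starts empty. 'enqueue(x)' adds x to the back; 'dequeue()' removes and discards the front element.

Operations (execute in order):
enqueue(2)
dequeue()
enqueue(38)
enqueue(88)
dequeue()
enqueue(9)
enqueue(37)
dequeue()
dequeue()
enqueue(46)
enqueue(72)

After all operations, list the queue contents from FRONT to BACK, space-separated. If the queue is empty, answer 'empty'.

Answer: 37 46 72

Derivation:
enqueue(2): [2]
dequeue(): []
enqueue(38): [38]
enqueue(88): [38, 88]
dequeue(): [88]
enqueue(9): [88, 9]
enqueue(37): [88, 9, 37]
dequeue(): [9, 37]
dequeue(): [37]
enqueue(46): [37, 46]
enqueue(72): [37, 46, 72]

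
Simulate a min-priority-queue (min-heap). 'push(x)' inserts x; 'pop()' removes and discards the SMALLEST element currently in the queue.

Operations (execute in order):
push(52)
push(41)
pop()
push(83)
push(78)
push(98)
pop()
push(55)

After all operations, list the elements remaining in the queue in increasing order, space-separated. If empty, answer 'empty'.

Answer: 55 78 83 98

Derivation:
push(52): heap contents = [52]
push(41): heap contents = [41, 52]
pop() → 41: heap contents = [52]
push(83): heap contents = [52, 83]
push(78): heap contents = [52, 78, 83]
push(98): heap contents = [52, 78, 83, 98]
pop() → 52: heap contents = [78, 83, 98]
push(55): heap contents = [55, 78, 83, 98]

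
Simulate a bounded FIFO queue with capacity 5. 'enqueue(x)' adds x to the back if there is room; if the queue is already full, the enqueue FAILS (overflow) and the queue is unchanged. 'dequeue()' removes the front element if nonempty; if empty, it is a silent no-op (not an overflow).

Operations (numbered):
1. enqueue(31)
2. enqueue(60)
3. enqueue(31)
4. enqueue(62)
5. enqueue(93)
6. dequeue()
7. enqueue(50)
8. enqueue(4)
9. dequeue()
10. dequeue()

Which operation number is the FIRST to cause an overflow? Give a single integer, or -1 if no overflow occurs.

1. enqueue(31): size=1
2. enqueue(60): size=2
3. enqueue(31): size=3
4. enqueue(62): size=4
5. enqueue(93): size=5
6. dequeue(): size=4
7. enqueue(50): size=5
8. enqueue(4): size=5=cap → OVERFLOW (fail)
9. dequeue(): size=4
10. dequeue(): size=3

Answer: 8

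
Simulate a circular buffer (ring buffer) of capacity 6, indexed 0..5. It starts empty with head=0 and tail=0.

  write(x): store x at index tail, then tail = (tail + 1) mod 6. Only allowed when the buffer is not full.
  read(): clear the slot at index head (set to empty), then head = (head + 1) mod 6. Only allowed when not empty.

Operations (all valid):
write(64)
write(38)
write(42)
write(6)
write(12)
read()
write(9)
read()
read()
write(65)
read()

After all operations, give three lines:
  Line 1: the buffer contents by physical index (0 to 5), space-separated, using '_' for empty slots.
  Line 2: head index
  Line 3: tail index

Answer: 65 _ _ _ 12 9
4
1

Derivation:
write(64): buf=[64 _ _ _ _ _], head=0, tail=1, size=1
write(38): buf=[64 38 _ _ _ _], head=0, tail=2, size=2
write(42): buf=[64 38 42 _ _ _], head=0, tail=3, size=3
write(6): buf=[64 38 42 6 _ _], head=0, tail=4, size=4
write(12): buf=[64 38 42 6 12 _], head=0, tail=5, size=5
read(): buf=[_ 38 42 6 12 _], head=1, tail=5, size=4
write(9): buf=[_ 38 42 6 12 9], head=1, tail=0, size=5
read(): buf=[_ _ 42 6 12 9], head=2, tail=0, size=4
read(): buf=[_ _ _ 6 12 9], head=3, tail=0, size=3
write(65): buf=[65 _ _ 6 12 9], head=3, tail=1, size=4
read(): buf=[65 _ _ _ 12 9], head=4, tail=1, size=3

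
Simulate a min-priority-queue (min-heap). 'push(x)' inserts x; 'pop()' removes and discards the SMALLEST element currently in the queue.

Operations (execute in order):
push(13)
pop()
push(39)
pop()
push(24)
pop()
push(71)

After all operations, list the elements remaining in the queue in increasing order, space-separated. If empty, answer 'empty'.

push(13): heap contents = [13]
pop() → 13: heap contents = []
push(39): heap contents = [39]
pop() → 39: heap contents = []
push(24): heap contents = [24]
pop() → 24: heap contents = []
push(71): heap contents = [71]

Answer: 71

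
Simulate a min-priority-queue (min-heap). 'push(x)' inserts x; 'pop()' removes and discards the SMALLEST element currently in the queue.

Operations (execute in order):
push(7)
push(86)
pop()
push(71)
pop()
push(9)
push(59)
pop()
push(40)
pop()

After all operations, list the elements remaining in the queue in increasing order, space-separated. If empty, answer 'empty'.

Answer: 59 86

Derivation:
push(7): heap contents = [7]
push(86): heap contents = [7, 86]
pop() → 7: heap contents = [86]
push(71): heap contents = [71, 86]
pop() → 71: heap contents = [86]
push(9): heap contents = [9, 86]
push(59): heap contents = [9, 59, 86]
pop() → 9: heap contents = [59, 86]
push(40): heap contents = [40, 59, 86]
pop() → 40: heap contents = [59, 86]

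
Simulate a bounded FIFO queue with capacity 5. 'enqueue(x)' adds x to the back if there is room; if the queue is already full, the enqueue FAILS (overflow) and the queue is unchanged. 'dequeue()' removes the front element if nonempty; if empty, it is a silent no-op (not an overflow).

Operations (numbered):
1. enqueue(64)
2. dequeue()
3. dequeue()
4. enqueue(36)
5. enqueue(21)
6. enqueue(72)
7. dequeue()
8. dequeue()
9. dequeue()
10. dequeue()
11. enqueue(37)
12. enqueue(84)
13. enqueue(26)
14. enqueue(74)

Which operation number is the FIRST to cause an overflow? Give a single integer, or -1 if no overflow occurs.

1. enqueue(64): size=1
2. dequeue(): size=0
3. dequeue(): empty, no-op, size=0
4. enqueue(36): size=1
5. enqueue(21): size=2
6. enqueue(72): size=3
7. dequeue(): size=2
8. dequeue(): size=1
9. dequeue(): size=0
10. dequeue(): empty, no-op, size=0
11. enqueue(37): size=1
12. enqueue(84): size=2
13. enqueue(26): size=3
14. enqueue(74): size=4

Answer: -1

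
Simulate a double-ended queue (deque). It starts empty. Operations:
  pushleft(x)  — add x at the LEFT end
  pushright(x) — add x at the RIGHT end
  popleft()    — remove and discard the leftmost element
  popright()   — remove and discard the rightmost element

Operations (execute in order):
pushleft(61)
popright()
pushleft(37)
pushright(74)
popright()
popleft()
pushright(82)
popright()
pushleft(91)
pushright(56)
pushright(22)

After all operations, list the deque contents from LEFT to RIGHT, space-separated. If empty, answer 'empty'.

pushleft(61): [61]
popright(): []
pushleft(37): [37]
pushright(74): [37, 74]
popright(): [37]
popleft(): []
pushright(82): [82]
popright(): []
pushleft(91): [91]
pushright(56): [91, 56]
pushright(22): [91, 56, 22]

Answer: 91 56 22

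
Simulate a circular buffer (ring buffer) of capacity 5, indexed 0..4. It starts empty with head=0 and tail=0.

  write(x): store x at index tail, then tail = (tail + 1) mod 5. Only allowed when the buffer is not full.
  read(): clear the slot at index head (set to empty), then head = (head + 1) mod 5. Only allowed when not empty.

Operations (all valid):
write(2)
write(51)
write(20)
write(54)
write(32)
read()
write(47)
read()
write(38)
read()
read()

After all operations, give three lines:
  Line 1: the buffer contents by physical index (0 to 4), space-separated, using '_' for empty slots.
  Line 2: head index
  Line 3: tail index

write(2): buf=[2 _ _ _ _], head=0, tail=1, size=1
write(51): buf=[2 51 _ _ _], head=0, tail=2, size=2
write(20): buf=[2 51 20 _ _], head=0, tail=3, size=3
write(54): buf=[2 51 20 54 _], head=0, tail=4, size=4
write(32): buf=[2 51 20 54 32], head=0, tail=0, size=5
read(): buf=[_ 51 20 54 32], head=1, tail=0, size=4
write(47): buf=[47 51 20 54 32], head=1, tail=1, size=5
read(): buf=[47 _ 20 54 32], head=2, tail=1, size=4
write(38): buf=[47 38 20 54 32], head=2, tail=2, size=5
read(): buf=[47 38 _ 54 32], head=3, tail=2, size=4
read(): buf=[47 38 _ _ 32], head=4, tail=2, size=3

Answer: 47 38 _ _ 32
4
2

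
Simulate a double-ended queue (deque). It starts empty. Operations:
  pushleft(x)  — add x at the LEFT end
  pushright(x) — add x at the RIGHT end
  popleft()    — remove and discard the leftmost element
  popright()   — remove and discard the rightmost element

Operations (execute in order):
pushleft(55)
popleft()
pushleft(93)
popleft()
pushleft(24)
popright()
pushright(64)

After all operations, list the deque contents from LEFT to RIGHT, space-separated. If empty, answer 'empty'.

Answer: 64

Derivation:
pushleft(55): [55]
popleft(): []
pushleft(93): [93]
popleft(): []
pushleft(24): [24]
popright(): []
pushright(64): [64]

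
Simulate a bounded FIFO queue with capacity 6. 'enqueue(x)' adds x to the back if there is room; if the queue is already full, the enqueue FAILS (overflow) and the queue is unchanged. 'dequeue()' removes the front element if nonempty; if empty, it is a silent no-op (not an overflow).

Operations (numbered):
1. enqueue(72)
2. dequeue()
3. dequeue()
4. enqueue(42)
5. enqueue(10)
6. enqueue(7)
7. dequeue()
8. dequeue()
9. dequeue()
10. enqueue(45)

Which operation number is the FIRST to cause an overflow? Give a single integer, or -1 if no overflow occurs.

Answer: -1

Derivation:
1. enqueue(72): size=1
2. dequeue(): size=0
3. dequeue(): empty, no-op, size=0
4. enqueue(42): size=1
5. enqueue(10): size=2
6. enqueue(7): size=3
7. dequeue(): size=2
8. dequeue(): size=1
9. dequeue(): size=0
10. enqueue(45): size=1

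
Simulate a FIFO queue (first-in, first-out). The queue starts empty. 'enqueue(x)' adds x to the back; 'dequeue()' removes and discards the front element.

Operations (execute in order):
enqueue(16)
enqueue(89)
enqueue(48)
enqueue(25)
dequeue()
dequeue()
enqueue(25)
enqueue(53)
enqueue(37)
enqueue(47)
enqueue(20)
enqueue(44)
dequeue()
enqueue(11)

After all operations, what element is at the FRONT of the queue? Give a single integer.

Answer: 25

Derivation:
enqueue(16): queue = [16]
enqueue(89): queue = [16, 89]
enqueue(48): queue = [16, 89, 48]
enqueue(25): queue = [16, 89, 48, 25]
dequeue(): queue = [89, 48, 25]
dequeue(): queue = [48, 25]
enqueue(25): queue = [48, 25, 25]
enqueue(53): queue = [48, 25, 25, 53]
enqueue(37): queue = [48, 25, 25, 53, 37]
enqueue(47): queue = [48, 25, 25, 53, 37, 47]
enqueue(20): queue = [48, 25, 25, 53, 37, 47, 20]
enqueue(44): queue = [48, 25, 25, 53, 37, 47, 20, 44]
dequeue(): queue = [25, 25, 53, 37, 47, 20, 44]
enqueue(11): queue = [25, 25, 53, 37, 47, 20, 44, 11]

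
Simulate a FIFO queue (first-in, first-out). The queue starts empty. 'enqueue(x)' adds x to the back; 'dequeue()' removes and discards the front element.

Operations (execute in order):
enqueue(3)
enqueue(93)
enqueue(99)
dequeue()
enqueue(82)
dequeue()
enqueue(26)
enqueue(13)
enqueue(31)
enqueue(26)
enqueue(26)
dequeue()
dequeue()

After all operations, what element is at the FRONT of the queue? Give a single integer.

Answer: 26

Derivation:
enqueue(3): queue = [3]
enqueue(93): queue = [3, 93]
enqueue(99): queue = [3, 93, 99]
dequeue(): queue = [93, 99]
enqueue(82): queue = [93, 99, 82]
dequeue(): queue = [99, 82]
enqueue(26): queue = [99, 82, 26]
enqueue(13): queue = [99, 82, 26, 13]
enqueue(31): queue = [99, 82, 26, 13, 31]
enqueue(26): queue = [99, 82, 26, 13, 31, 26]
enqueue(26): queue = [99, 82, 26, 13, 31, 26, 26]
dequeue(): queue = [82, 26, 13, 31, 26, 26]
dequeue(): queue = [26, 13, 31, 26, 26]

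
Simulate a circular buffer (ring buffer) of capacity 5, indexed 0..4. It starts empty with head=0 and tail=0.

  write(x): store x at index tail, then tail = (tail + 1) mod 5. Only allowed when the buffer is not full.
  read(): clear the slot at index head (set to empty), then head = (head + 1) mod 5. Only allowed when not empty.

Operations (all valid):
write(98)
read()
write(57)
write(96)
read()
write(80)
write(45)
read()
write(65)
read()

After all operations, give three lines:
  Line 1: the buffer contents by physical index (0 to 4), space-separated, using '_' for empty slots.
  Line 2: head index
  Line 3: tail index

Answer: 65 _ _ _ 45
4
1

Derivation:
write(98): buf=[98 _ _ _ _], head=0, tail=1, size=1
read(): buf=[_ _ _ _ _], head=1, tail=1, size=0
write(57): buf=[_ 57 _ _ _], head=1, tail=2, size=1
write(96): buf=[_ 57 96 _ _], head=1, tail=3, size=2
read(): buf=[_ _ 96 _ _], head=2, tail=3, size=1
write(80): buf=[_ _ 96 80 _], head=2, tail=4, size=2
write(45): buf=[_ _ 96 80 45], head=2, tail=0, size=3
read(): buf=[_ _ _ 80 45], head=3, tail=0, size=2
write(65): buf=[65 _ _ 80 45], head=3, tail=1, size=3
read(): buf=[65 _ _ _ 45], head=4, tail=1, size=2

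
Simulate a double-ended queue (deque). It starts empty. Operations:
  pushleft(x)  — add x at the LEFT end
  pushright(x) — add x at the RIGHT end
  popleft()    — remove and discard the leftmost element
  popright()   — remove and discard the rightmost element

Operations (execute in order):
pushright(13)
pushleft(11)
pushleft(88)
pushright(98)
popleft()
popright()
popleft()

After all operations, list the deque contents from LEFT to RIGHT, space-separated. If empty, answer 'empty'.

pushright(13): [13]
pushleft(11): [11, 13]
pushleft(88): [88, 11, 13]
pushright(98): [88, 11, 13, 98]
popleft(): [11, 13, 98]
popright(): [11, 13]
popleft(): [13]

Answer: 13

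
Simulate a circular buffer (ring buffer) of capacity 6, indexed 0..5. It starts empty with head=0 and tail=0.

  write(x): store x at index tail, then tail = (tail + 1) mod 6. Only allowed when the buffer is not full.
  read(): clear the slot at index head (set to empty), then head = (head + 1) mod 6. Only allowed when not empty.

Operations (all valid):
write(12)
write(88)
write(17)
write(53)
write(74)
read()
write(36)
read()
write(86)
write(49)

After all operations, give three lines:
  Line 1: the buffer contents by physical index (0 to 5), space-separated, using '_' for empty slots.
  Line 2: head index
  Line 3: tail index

write(12): buf=[12 _ _ _ _ _], head=0, tail=1, size=1
write(88): buf=[12 88 _ _ _ _], head=0, tail=2, size=2
write(17): buf=[12 88 17 _ _ _], head=0, tail=3, size=3
write(53): buf=[12 88 17 53 _ _], head=0, tail=4, size=4
write(74): buf=[12 88 17 53 74 _], head=0, tail=5, size=5
read(): buf=[_ 88 17 53 74 _], head=1, tail=5, size=4
write(36): buf=[_ 88 17 53 74 36], head=1, tail=0, size=5
read(): buf=[_ _ 17 53 74 36], head=2, tail=0, size=4
write(86): buf=[86 _ 17 53 74 36], head=2, tail=1, size=5
write(49): buf=[86 49 17 53 74 36], head=2, tail=2, size=6

Answer: 86 49 17 53 74 36
2
2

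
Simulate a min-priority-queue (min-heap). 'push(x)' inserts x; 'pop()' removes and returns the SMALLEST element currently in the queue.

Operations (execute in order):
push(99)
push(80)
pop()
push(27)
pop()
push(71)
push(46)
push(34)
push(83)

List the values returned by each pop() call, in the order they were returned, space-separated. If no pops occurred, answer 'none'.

push(99): heap contents = [99]
push(80): heap contents = [80, 99]
pop() → 80: heap contents = [99]
push(27): heap contents = [27, 99]
pop() → 27: heap contents = [99]
push(71): heap contents = [71, 99]
push(46): heap contents = [46, 71, 99]
push(34): heap contents = [34, 46, 71, 99]
push(83): heap contents = [34, 46, 71, 83, 99]

Answer: 80 27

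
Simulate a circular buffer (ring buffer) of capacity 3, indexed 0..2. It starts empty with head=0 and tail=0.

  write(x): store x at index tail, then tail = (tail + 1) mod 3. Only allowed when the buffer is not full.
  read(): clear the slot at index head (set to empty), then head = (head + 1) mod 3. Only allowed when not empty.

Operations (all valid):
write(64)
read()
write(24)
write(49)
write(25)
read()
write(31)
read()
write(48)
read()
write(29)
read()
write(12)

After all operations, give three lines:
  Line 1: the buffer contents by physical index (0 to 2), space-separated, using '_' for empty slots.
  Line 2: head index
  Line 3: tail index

write(64): buf=[64 _ _], head=0, tail=1, size=1
read(): buf=[_ _ _], head=1, tail=1, size=0
write(24): buf=[_ 24 _], head=1, tail=2, size=1
write(49): buf=[_ 24 49], head=1, tail=0, size=2
write(25): buf=[25 24 49], head=1, tail=1, size=3
read(): buf=[25 _ 49], head=2, tail=1, size=2
write(31): buf=[25 31 49], head=2, tail=2, size=3
read(): buf=[25 31 _], head=0, tail=2, size=2
write(48): buf=[25 31 48], head=0, tail=0, size=3
read(): buf=[_ 31 48], head=1, tail=0, size=2
write(29): buf=[29 31 48], head=1, tail=1, size=3
read(): buf=[29 _ 48], head=2, tail=1, size=2
write(12): buf=[29 12 48], head=2, tail=2, size=3

Answer: 29 12 48
2
2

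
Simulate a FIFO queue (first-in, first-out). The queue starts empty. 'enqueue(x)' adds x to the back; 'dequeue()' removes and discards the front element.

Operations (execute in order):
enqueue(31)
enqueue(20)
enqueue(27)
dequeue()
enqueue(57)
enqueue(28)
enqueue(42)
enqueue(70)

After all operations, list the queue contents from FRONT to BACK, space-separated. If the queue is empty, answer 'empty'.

enqueue(31): [31]
enqueue(20): [31, 20]
enqueue(27): [31, 20, 27]
dequeue(): [20, 27]
enqueue(57): [20, 27, 57]
enqueue(28): [20, 27, 57, 28]
enqueue(42): [20, 27, 57, 28, 42]
enqueue(70): [20, 27, 57, 28, 42, 70]

Answer: 20 27 57 28 42 70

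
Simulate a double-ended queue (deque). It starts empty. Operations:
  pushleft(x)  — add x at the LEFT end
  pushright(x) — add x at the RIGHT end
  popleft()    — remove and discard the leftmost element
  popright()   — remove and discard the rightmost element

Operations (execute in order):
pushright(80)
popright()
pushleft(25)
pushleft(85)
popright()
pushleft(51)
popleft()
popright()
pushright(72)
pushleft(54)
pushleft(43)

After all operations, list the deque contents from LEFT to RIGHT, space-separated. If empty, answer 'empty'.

pushright(80): [80]
popright(): []
pushleft(25): [25]
pushleft(85): [85, 25]
popright(): [85]
pushleft(51): [51, 85]
popleft(): [85]
popright(): []
pushright(72): [72]
pushleft(54): [54, 72]
pushleft(43): [43, 54, 72]

Answer: 43 54 72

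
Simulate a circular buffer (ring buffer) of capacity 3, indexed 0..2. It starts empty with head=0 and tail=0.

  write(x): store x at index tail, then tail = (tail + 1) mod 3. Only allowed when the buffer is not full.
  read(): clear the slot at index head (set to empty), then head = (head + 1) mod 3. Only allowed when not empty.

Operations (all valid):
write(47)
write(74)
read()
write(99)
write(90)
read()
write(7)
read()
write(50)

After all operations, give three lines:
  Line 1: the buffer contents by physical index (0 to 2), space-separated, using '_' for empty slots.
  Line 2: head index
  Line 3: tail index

write(47): buf=[47 _ _], head=0, tail=1, size=1
write(74): buf=[47 74 _], head=0, tail=2, size=2
read(): buf=[_ 74 _], head=1, tail=2, size=1
write(99): buf=[_ 74 99], head=1, tail=0, size=2
write(90): buf=[90 74 99], head=1, tail=1, size=3
read(): buf=[90 _ 99], head=2, tail=1, size=2
write(7): buf=[90 7 99], head=2, tail=2, size=3
read(): buf=[90 7 _], head=0, tail=2, size=2
write(50): buf=[90 7 50], head=0, tail=0, size=3

Answer: 90 7 50
0
0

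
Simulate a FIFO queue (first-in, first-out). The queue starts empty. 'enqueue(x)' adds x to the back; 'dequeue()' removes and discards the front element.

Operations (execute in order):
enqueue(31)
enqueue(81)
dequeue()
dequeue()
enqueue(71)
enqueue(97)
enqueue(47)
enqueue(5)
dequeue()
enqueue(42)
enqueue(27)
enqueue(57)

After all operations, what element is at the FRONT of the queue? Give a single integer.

enqueue(31): queue = [31]
enqueue(81): queue = [31, 81]
dequeue(): queue = [81]
dequeue(): queue = []
enqueue(71): queue = [71]
enqueue(97): queue = [71, 97]
enqueue(47): queue = [71, 97, 47]
enqueue(5): queue = [71, 97, 47, 5]
dequeue(): queue = [97, 47, 5]
enqueue(42): queue = [97, 47, 5, 42]
enqueue(27): queue = [97, 47, 5, 42, 27]
enqueue(57): queue = [97, 47, 5, 42, 27, 57]

Answer: 97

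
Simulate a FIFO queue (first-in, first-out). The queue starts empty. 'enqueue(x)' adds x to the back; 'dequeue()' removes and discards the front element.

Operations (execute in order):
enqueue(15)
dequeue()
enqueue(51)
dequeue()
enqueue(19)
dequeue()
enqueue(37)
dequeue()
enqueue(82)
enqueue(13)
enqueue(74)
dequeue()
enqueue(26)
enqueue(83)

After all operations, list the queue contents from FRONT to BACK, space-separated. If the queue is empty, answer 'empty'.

Answer: 13 74 26 83

Derivation:
enqueue(15): [15]
dequeue(): []
enqueue(51): [51]
dequeue(): []
enqueue(19): [19]
dequeue(): []
enqueue(37): [37]
dequeue(): []
enqueue(82): [82]
enqueue(13): [82, 13]
enqueue(74): [82, 13, 74]
dequeue(): [13, 74]
enqueue(26): [13, 74, 26]
enqueue(83): [13, 74, 26, 83]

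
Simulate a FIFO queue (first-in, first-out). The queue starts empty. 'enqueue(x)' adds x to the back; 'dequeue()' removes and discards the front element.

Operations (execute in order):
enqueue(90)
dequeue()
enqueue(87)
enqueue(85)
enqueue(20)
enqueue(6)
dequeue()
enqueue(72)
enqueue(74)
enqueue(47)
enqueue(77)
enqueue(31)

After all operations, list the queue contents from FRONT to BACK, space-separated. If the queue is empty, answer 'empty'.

enqueue(90): [90]
dequeue(): []
enqueue(87): [87]
enqueue(85): [87, 85]
enqueue(20): [87, 85, 20]
enqueue(6): [87, 85, 20, 6]
dequeue(): [85, 20, 6]
enqueue(72): [85, 20, 6, 72]
enqueue(74): [85, 20, 6, 72, 74]
enqueue(47): [85, 20, 6, 72, 74, 47]
enqueue(77): [85, 20, 6, 72, 74, 47, 77]
enqueue(31): [85, 20, 6, 72, 74, 47, 77, 31]

Answer: 85 20 6 72 74 47 77 31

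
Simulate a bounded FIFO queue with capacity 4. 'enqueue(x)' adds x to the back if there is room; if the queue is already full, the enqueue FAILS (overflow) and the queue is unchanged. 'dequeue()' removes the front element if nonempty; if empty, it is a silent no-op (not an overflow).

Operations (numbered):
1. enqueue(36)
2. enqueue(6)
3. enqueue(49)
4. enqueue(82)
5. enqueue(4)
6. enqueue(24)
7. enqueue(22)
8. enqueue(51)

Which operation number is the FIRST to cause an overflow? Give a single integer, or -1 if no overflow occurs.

1. enqueue(36): size=1
2. enqueue(6): size=2
3. enqueue(49): size=3
4. enqueue(82): size=4
5. enqueue(4): size=4=cap → OVERFLOW (fail)
6. enqueue(24): size=4=cap → OVERFLOW (fail)
7. enqueue(22): size=4=cap → OVERFLOW (fail)
8. enqueue(51): size=4=cap → OVERFLOW (fail)

Answer: 5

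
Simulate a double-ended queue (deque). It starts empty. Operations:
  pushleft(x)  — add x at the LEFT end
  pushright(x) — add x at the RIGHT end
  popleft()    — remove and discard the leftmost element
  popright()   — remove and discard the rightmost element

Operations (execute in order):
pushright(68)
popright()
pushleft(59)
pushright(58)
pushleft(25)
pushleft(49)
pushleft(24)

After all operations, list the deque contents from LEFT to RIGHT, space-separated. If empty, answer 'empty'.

pushright(68): [68]
popright(): []
pushleft(59): [59]
pushright(58): [59, 58]
pushleft(25): [25, 59, 58]
pushleft(49): [49, 25, 59, 58]
pushleft(24): [24, 49, 25, 59, 58]

Answer: 24 49 25 59 58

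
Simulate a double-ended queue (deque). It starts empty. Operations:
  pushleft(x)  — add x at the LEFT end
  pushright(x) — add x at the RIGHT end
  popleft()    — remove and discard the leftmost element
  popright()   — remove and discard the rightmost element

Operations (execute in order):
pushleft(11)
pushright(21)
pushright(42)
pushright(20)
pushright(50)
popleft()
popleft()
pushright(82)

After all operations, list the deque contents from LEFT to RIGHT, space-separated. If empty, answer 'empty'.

pushleft(11): [11]
pushright(21): [11, 21]
pushright(42): [11, 21, 42]
pushright(20): [11, 21, 42, 20]
pushright(50): [11, 21, 42, 20, 50]
popleft(): [21, 42, 20, 50]
popleft(): [42, 20, 50]
pushright(82): [42, 20, 50, 82]

Answer: 42 20 50 82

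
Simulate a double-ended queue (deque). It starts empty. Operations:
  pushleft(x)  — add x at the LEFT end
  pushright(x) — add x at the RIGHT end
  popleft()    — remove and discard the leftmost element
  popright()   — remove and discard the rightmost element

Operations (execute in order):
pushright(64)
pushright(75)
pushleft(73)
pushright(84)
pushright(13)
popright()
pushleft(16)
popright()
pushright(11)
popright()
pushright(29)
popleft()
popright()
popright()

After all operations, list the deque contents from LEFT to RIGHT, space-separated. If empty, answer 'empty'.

Answer: 73 64

Derivation:
pushright(64): [64]
pushright(75): [64, 75]
pushleft(73): [73, 64, 75]
pushright(84): [73, 64, 75, 84]
pushright(13): [73, 64, 75, 84, 13]
popright(): [73, 64, 75, 84]
pushleft(16): [16, 73, 64, 75, 84]
popright(): [16, 73, 64, 75]
pushright(11): [16, 73, 64, 75, 11]
popright(): [16, 73, 64, 75]
pushright(29): [16, 73, 64, 75, 29]
popleft(): [73, 64, 75, 29]
popright(): [73, 64, 75]
popright(): [73, 64]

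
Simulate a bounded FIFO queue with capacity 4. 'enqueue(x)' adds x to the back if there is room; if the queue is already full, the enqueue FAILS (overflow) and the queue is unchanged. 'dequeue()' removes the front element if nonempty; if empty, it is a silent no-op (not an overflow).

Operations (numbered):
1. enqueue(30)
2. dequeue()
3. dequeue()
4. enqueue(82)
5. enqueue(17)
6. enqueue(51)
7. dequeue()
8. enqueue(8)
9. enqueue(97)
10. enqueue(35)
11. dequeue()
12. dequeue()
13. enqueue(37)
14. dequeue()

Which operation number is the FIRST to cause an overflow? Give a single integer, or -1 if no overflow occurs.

1. enqueue(30): size=1
2. dequeue(): size=0
3. dequeue(): empty, no-op, size=0
4. enqueue(82): size=1
5. enqueue(17): size=2
6. enqueue(51): size=3
7. dequeue(): size=2
8. enqueue(8): size=3
9. enqueue(97): size=4
10. enqueue(35): size=4=cap → OVERFLOW (fail)
11. dequeue(): size=3
12. dequeue(): size=2
13. enqueue(37): size=3
14. dequeue(): size=2

Answer: 10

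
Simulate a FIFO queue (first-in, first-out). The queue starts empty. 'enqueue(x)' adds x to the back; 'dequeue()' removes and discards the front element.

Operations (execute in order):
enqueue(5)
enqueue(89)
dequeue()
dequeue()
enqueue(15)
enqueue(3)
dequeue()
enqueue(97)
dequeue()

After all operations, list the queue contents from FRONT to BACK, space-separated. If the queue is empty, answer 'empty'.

Answer: 97

Derivation:
enqueue(5): [5]
enqueue(89): [5, 89]
dequeue(): [89]
dequeue(): []
enqueue(15): [15]
enqueue(3): [15, 3]
dequeue(): [3]
enqueue(97): [3, 97]
dequeue(): [97]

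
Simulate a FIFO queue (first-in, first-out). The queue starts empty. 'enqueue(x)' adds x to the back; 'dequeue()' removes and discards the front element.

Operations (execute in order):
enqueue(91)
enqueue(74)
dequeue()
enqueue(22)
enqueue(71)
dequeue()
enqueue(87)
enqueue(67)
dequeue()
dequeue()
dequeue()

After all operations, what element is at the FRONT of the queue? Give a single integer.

Answer: 67

Derivation:
enqueue(91): queue = [91]
enqueue(74): queue = [91, 74]
dequeue(): queue = [74]
enqueue(22): queue = [74, 22]
enqueue(71): queue = [74, 22, 71]
dequeue(): queue = [22, 71]
enqueue(87): queue = [22, 71, 87]
enqueue(67): queue = [22, 71, 87, 67]
dequeue(): queue = [71, 87, 67]
dequeue(): queue = [87, 67]
dequeue(): queue = [67]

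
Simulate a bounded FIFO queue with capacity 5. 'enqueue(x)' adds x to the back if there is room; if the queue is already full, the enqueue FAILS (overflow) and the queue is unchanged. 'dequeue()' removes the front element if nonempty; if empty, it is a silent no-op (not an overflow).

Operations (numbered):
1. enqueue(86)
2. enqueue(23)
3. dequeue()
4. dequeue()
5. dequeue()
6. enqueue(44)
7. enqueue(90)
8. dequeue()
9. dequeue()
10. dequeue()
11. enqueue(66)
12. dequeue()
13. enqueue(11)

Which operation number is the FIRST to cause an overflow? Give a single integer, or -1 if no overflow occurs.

1. enqueue(86): size=1
2. enqueue(23): size=2
3. dequeue(): size=1
4. dequeue(): size=0
5. dequeue(): empty, no-op, size=0
6. enqueue(44): size=1
7. enqueue(90): size=2
8. dequeue(): size=1
9. dequeue(): size=0
10. dequeue(): empty, no-op, size=0
11. enqueue(66): size=1
12. dequeue(): size=0
13. enqueue(11): size=1

Answer: -1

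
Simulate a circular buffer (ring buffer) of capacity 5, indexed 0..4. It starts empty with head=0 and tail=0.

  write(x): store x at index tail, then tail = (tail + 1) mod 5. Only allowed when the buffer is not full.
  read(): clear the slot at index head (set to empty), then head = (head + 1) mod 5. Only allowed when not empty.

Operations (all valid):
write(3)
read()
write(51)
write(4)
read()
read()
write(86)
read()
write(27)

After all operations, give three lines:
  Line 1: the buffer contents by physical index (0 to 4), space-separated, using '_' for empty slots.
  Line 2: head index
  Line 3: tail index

write(3): buf=[3 _ _ _ _], head=0, tail=1, size=1
read(): buf=[_ _ _ _ _], head=1, tail=1, size=0
write(51): buf=[_ 51 _ _ _], head=1, tail=2, size=1
write(4): buf=[_ 51 4 _ _], head=1, tail=3, size=2
read(): buf=[_ _ 4 _ _], head=2, tail=3, size=1
read(): buf=[_ _ _ _ _], head=3, tail=3, size=0
write(86): buf=[_ _ _ 86 _], head=3, tail=4, size=1
read(): buf=[_ _ _ _ _], head=4, tail=4, size=0
write(27): buf=[_ _ _ _ 27], head=4, tail=0, size=1

Answer: _ _ _ _ 27
4
0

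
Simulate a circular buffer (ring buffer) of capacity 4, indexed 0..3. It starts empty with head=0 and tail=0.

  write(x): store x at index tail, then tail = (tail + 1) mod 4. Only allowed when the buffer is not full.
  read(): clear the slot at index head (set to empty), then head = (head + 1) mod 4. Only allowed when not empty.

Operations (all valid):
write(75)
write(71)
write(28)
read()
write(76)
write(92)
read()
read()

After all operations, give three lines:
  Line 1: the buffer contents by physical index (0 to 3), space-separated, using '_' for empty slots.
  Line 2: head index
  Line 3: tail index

write(75): buf=[75 _ _ _], head=0, tail=1, size=1
write(71): buf=[75 71 _ _], head=0, tail=2, size=2
write(28): buf=[75 71 28 _], head=0, tail=3, size=3
read(): buf=[_ 71 28 _], head=1, tail=3, size=2
write(76): buf=[_ 71 28 76], head=1, tail=0, size=3
write(92): buf=[92 71 28 76], head=1, tail=1, size=4
read(): buf=[92 _ 28 76], head=2, tail=1, size=3
read(): buf=[92 _ _ 76], head=3, tail=1, size=2

Answer: 92 _ _ 76
3
1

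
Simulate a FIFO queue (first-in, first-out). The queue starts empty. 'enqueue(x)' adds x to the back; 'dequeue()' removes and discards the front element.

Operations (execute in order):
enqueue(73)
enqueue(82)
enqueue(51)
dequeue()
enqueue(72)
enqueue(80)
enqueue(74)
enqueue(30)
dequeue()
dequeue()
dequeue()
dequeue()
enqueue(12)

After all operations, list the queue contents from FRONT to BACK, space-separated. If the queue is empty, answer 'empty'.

Answer: 74 30 12

Derivation:
enqueue(73): [73]
enqueue(82): [73, 82]
enqueue(51): [73, 82, 51]
dequeue(): [82, 51]
enqueue(72): [82, 51, 72]
enqueue(80): [82, 51, 72, 80]
enqueue(74): [82, 51, 72, 80, 74]
enqueue(30): [82, 51, 72, 80, 74, 30]
dequeue(): [51, 72, 80, 74, 30]
dequeue(): [72, 80, 74, 30]
dequeue(): [80, 74, 30]
dequeue(): [74, 30]
enqueue(12): [74, 30, 12]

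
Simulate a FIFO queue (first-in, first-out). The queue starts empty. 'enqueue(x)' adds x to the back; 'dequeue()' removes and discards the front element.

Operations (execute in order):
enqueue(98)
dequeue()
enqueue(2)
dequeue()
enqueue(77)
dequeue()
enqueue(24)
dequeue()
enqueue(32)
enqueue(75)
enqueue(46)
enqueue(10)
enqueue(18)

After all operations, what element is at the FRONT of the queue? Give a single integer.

Answer: 32

Derivation:
enqueue(98): queue = [98]
dequeue(): queue = []
enqueue(2): queue = [2]
dequeue(): queue = []
enqueue(77): queue = [77]
dequeue(): queue = []
enqueue(24): queue = [24]
dequeue(): queue = []
enqueue(32): queue = [32]
enqueue(75): queue = [32, 75]
enqueue(46): queue = [32, 75, 46]
enqueue(10): queue = [32, 75, 46, 10]
enqueue(18): queue = [32, 75, 46, 10, 18]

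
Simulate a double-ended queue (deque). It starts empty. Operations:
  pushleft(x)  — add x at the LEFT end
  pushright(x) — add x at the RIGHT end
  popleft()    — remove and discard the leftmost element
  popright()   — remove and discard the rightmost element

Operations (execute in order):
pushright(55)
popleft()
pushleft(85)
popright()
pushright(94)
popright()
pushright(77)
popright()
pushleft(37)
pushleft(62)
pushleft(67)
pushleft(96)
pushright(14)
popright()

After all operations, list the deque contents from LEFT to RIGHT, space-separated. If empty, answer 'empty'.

Answer: 96 67 62 37

Derivation:
pushright(55): [55]
popleft(): []
pushleft(85): [85]
popright(): []
pushright(94): [94]
popright(): []
pushright(77): [77]
popright(): []
pushleft(37): [37]
pushleft(62): [62, 37]
pushleft(67): [67, 62, 37]
pushleft(96): [96, 67, 62, 37]
pushright(14): [96, 67, 62, 37, 14]
popright(): [96, 67, 62, 37]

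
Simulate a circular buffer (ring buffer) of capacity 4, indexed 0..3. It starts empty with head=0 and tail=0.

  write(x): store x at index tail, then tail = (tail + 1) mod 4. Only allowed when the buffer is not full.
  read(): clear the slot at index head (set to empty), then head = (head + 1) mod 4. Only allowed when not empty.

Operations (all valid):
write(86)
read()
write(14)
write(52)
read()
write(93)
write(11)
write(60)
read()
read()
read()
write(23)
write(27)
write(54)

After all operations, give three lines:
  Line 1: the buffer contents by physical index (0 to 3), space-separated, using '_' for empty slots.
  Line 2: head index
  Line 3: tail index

write(86): buf=[86 _ _ _], head=0, tail=1, size=1
read(): buf=[_ _ _ _], head=1, tail=1, size=0
write(14): buf=[_ 14 _ _], head=1, tail=2, size=1
write(52): buf=[_ 14 52 _], head=1, tail=3, size=2
read(): buf=[_ _ 52 _], head=2, tail=3, size=1
write(93): buf=[_ _ 52 93], head=2, tail=0, size=2
write(11): buf=[11 _ 52 93], head=2, tail=1, size=3
write(60): buf=[11 60 52 93], head=2, tail=2, size=4
read(): buf=[11 60 _ 93], head=3, tail=2, size=3
read(): buf=[11 60 _ _], head=0, tail=2, size=2
read(): buf=[_ 60 _ _], head=1, tail=2, size=1
write(23): buf=[_ 60 23 _], head=1, tail=3, size=2
write(27): buf=[_ 60 23 27], head=1, tail=0, size=3
write(54): buf=[54 60 23 27], head=1, tail=1, size=4

Answer: 54 60 23 27
1
1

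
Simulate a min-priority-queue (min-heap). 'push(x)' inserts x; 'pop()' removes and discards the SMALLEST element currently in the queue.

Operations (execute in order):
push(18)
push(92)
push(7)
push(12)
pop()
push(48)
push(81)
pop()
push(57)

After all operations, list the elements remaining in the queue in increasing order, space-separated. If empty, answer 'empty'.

Answer: 18 48 57 81 92

Derivation:
push(18): heap contents = [18]
push(92): heap contents = [18, 92]
push(7): heap contents = [7, 18, 92]
push(12): heap contents = [7, 12, 18, 92]
pop() → 7: heap contents = [12, 18, 92]
push(48): heap contents = [12, 18, 48, 92]
push(81): heap contents = [12, 18, 48, 81, 92]
pop() → 12: heap contents = [18, 48, 81, 92]
push(57): heap contents = [18, 48, 57, 81, 92]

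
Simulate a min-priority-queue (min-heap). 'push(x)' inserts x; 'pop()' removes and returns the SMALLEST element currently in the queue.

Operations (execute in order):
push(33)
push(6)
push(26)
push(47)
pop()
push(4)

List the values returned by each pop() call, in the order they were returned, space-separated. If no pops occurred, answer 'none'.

push(33): heap contents = [33]
push(6): heap contents = [6, 33]
push(26): heap contents = [6, 26, 33]
push(47): heap contents = [6, 26, 33, 47]
pop() → 6: heap contents = [26, 33, 47]
push(4): heap contents = [4, 26, 33, 47]

Answer: 6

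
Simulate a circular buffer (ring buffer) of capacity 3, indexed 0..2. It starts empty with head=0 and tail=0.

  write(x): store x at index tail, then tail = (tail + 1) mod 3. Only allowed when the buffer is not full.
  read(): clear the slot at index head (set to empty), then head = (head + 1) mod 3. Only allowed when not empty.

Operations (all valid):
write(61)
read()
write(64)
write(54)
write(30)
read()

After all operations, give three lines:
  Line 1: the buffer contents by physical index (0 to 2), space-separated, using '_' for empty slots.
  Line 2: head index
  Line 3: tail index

Answer: 30 _ 54
2
1

Derivation:
write(61): buf=[61 _ _], head=0, tail=1, size=1
read(): buf=[_ _ _], head=1, tail=1, size=0
write(64): buf=[_ 64 _], head=1, tail=2, size=1
write(54): buf=[_ 64 54], head=1, tail=0, size=2
write(30): buf=[30 64 54], head=1, tail=1, size=3
read(): buf=[30 _ 54], head=2, tail=1, size=2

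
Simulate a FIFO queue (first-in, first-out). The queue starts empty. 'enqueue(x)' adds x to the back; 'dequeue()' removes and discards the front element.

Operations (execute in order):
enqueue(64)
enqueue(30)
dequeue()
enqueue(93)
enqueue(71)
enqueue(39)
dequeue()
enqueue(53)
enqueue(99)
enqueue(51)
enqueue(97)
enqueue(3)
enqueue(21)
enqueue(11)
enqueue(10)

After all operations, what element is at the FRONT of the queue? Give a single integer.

Answer: 93

Derivation:
enqueue(64): queue = [64]
enqueue(30): queue = [64, 30]
dequeue(): queue = [30]
enqueue(93): queue = [30, 93]
enqueue(71): queue = [30, 93, 71]
enqueue(39): queue = [30, 93, 71, 39]
dequeue(): queue = [93, 71, 39]
enqueue(53): queue = [93, 71, 39, 53]
enqueue(99): queue = [93, 71, 39, 53, 99]
enqueue(51): queue = [93, 71, 39, 53, 99, 51]
enqueue(97): queue = [93, 71, 39, 53, 99, 51, 97]
enqueue(3): queue = [93, 71, 39, 53, 99, 51, 97, 3]
enqueue(21): queue = [93, 71, 39, 53, 99, 51, 97, 3, 21]
enqueue(11): queue = [93, 71, 39, 53, 99, 51, 97, 3, 21, 11]
enqueue(10): queue = [93, 71, 39, 53, 99, 51, 97, 3, 21, 11, 10]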